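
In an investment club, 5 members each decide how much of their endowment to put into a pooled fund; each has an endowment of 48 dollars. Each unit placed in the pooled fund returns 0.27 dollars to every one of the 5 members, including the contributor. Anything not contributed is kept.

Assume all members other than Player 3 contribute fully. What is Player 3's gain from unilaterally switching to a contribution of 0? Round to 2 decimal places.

35.04 dollars

Switching from a contribution of 48 to 0 lets Player 3 keep an extra 48 dollars, but lowers the pooled fund by 48, which costs Player 3 their own share of that drop: 0.27 × 48 = 12.96.
Net gain = 48 − 12.96 = 35.04. The private return per contributed unit (0.27) is below 1, so free-riding is indeed the best response regardless of what the others do.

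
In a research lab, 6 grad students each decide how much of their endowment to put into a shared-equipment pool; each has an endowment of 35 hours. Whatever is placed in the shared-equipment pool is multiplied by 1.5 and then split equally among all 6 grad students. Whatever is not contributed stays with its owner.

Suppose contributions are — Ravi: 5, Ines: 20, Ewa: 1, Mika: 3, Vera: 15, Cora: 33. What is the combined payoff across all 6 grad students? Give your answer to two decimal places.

248.50 hours

Total contributed: 5 + 20 + 1 + 3 + 15 + 33 = 77; total kept: 6 × 35 − 77 = 133.
The shared-equipment pool pays out 1.5 × 77 = 115.50 in aggregate.
Group total = 133 + 115.50 = 248.50.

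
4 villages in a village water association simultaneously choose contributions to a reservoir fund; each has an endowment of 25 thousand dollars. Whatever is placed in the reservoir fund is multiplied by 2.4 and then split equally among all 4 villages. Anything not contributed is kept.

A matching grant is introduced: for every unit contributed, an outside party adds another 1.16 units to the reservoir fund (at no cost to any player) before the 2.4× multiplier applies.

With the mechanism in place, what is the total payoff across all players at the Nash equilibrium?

518.40 thousand dollars

Under the mechanism each unit contributed yields 2.4 × 2.16 / 4 = 1.2960 back to its contributor per unit of net cost, which exceeds 1, making full contribution the dominant choice for everyone.
At the Nash equilibrium everyone contributes 25. Group total payoff = 2.4 × 2.16 × 100 = 518.40.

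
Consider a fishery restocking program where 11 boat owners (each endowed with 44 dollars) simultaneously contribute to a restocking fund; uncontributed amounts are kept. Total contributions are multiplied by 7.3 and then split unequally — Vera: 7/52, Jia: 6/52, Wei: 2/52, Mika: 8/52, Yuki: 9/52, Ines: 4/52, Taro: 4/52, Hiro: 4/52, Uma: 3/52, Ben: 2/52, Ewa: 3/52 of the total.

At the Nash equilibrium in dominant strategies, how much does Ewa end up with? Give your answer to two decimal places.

81.06 dollars

A player with share s gets back 7.3·s per unit contributed, so full contribution is dominant for anyone with s > 1/7.3 = 0.1370 and zero contribution is dominant for anyone below.
The shares above 0.1370 belong to Mika and Yuki, contributing 44 each; the remaining 9 contribute 0. Total contributed: 88.
Ewa keeps 44 and receives 7.3 × 88 × 3/52 = 37.06 from the restocking fund, for a payoff of 81.06.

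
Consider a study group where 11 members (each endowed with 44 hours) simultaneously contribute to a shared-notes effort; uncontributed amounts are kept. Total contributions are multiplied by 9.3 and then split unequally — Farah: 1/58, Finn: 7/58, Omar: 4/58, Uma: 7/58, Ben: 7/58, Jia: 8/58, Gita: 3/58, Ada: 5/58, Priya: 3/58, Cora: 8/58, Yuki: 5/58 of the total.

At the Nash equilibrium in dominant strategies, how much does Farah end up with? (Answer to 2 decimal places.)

79.28 hours

A player with share s gets back 9.3·s per unit contributed, so full contribution is dominant for anyone with s > 1/9.3 = 0.1075 and zero contribution is dominant for anyone below.
Finn, Uma, Ben, Jia and Cora are above the threshold, contributing 44 each; the remaining 6 contribute 0. Total contributed: 220.
Farah keeps 44 and receives 9.3 × 220 × 1/58 = 35.28 from the shared-notes effort, for a payoff of 79.28.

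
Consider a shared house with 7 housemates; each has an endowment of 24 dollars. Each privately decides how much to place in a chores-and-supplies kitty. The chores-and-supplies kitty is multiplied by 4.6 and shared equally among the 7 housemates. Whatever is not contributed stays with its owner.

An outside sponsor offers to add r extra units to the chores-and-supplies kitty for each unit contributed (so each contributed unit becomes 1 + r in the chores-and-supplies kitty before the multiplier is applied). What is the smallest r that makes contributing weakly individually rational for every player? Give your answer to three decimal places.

With matching at rate r, one contributed unit becomes (1 + r) in the chores-and-supplies kitty and returns 4.6 × (1 + r) / 7 to the contributor.
Setting this equal to 1: 1 + r = 7/4.6 = 1.5217.
So the minimum matching rate is r = 1.5217 − 1 = 0.522.

0.522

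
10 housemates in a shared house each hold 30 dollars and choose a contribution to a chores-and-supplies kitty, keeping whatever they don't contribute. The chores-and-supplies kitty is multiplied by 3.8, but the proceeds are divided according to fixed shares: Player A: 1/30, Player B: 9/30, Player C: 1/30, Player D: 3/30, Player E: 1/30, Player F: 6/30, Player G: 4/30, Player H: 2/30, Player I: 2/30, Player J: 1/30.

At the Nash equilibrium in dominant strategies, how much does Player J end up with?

33.80 dollars

Player j's private return per contributed unit is 3.8 × (j's share). Contributing is weakly dominant for j when that share is at least 1/3.8 = 0.2632, and contributing 0 is dominant otherwise.
The only share above 0.2632 is Player B's 9/30, contributing 30; the remaining 9 contribute 0. Total contributed: 30.
Player J keeps 30 and receives 3.8 × 30 × 1/30 = 3.80 from the chores-and-supplies kitty, for a payoff of 33.80.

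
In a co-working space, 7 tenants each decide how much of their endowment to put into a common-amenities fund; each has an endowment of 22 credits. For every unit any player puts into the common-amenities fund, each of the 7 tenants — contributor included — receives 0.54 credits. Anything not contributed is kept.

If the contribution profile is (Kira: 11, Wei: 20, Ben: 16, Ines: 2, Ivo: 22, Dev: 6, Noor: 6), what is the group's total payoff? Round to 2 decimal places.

384.74 credits

Total contributed: 11 + 20 + 16 + 2 + 22 + 6 + 6 = 83; total kept: 7 × 22 − 83 = 71.
The common-amenities fund pays out 0.54 × 7 × 83 = 313.74 in aggregate.
Group total = 71 + 313.74 = 384.74.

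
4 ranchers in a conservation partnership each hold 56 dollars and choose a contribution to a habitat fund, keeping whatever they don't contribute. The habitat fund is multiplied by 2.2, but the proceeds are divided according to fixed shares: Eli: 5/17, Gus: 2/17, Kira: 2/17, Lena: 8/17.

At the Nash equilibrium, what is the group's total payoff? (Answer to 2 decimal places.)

291.20 dollars

For player j, contributing a unit is worthwhile iff 2.2 × (j's share) ≥ 1, i.e. iff j's share is at least 0.4545.
Lena alone (share 8/17) is above the threshold, contributing 56; the remaining 3 contribute 0. Total contributed: 56.
The habitat fund pays out 2.2 × 56 = 123.20 in total (split across the unequal shares, but the aggregate is all that matters for the group sum).
The 3 free-riders keep 56 each, adding 168. Group total = 168 + 123.20 = 291.20.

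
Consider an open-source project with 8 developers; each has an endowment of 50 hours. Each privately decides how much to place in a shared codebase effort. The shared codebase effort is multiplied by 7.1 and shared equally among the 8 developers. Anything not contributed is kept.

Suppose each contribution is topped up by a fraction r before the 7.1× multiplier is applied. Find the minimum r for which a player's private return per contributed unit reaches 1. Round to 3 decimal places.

0.127

With matching at rate r, one contributed unit becomes (1 + r) in the shared codebase effort and returns 7.1 × (1 + r) / 8 to the contributor.
Setting this equal to 1: 1 + r = 8/7.1 = 1.1268.
So the minimum matching rate is r = 1.1268 − 1 = 0.127.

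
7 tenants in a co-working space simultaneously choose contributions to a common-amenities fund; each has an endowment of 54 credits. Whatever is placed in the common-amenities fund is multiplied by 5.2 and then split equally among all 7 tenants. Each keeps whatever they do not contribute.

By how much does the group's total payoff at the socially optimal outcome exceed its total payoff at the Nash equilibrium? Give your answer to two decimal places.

Each contributed unit returns 5.2/7 = 0.7429 to its contributor — below 1 — so contributing 0 is dominant for every player. At the Nash equilibrium everyone keeps their 54, and the group total is 7 × 54 = 378.
Each contributed unit returns 5.200 to the group as a whole (0.7429 to each of 7 players), which exceeds 1, so the social optimum is full contribution: group total = 5.200 × 378 = 1965.60.
Efficiency loss = 1965.60 − 378 = 1587.60.

1587.60 credits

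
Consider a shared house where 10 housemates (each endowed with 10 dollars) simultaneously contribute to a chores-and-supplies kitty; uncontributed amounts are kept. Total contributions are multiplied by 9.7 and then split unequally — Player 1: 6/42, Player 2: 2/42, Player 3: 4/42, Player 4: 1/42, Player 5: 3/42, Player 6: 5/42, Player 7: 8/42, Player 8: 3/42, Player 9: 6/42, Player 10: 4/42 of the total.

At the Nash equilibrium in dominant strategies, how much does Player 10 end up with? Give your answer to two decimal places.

46.95 dollars

A player with share s gets back 9.7·s per unit contributed, so full contribution is dominant for anyone with s > 1/9.7 = 0.1031 and zero contribution is dominant for anyone below.
Player 1, Player 6, Player 7 and Player 9 are above the threshold, contributing 10 each; the remaining 6 contribute 0. Total contributed: 40.
Player 10 keeps 10 and receives 9.7 × 40 × 4/42 = 36.95 from the chores-and-supplies kitty, for a payoff of 46.95.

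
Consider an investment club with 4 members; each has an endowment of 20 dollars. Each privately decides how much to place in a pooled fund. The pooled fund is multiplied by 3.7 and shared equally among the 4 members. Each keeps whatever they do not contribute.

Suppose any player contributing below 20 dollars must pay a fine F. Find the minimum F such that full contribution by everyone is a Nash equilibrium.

1.50 dollars

Given the others contribute fully, the best deviation is to contribute 0 (any partial contribution still incurs the fine and gives up units whose private return 0.9250 is below 1).
Deviating from 20 to 0 saves 20 dollars but forfeits the deviator's share of the drop in the pooled fund: 3.7/4 × 20 = 18.50.
So the deviation gain is 20 − 18.50 = 1.50, and the fine must be at least 1.50 dollars to wipe it out.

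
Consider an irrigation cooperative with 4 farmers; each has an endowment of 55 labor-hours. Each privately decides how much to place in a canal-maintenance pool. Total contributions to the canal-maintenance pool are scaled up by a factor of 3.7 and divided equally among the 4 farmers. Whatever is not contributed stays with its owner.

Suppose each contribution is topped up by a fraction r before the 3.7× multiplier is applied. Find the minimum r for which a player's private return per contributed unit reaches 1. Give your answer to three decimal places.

0.081

With matching at rate r, one contributed unit becomes (1 + r) in the canal-maintenance pool and returns 3.7 × (1 + r) / 4 to the contributor.
Setting this equal to 1: 1 + r = 4/3.7 = 1.0811.
So the minimum matching rate is r = 1.0811 − 1 = 0.081.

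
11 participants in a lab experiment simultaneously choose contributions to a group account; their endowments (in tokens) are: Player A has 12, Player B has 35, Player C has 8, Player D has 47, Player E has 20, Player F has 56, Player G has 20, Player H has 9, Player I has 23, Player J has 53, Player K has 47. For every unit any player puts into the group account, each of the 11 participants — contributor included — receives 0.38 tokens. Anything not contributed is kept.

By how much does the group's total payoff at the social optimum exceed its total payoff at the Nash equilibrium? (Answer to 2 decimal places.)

The private return per contributed unit is 0.38 < 1 for everyone, so the Nash equilibrium is zero contribution and the group total is Σ E_j = 12 + 35 + 8 + 47 + 20 + 56 + 20 + 9 + 23 + 53 + 47 = 330.
Each contributed unit returns 4.180 to the group, so the social optimum is full contribution by everyone: group total = 4.180 × 330 = 1379.40.
Efficiency loss = (4.180 − 1) × 330 = 1049.40.

1049.40 tokens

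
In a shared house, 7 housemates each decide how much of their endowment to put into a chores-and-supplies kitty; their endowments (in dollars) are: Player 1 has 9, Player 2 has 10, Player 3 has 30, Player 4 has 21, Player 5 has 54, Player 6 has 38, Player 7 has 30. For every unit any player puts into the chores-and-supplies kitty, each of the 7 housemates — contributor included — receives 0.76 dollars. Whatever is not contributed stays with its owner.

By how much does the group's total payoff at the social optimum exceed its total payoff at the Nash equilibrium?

829.44 dollars

The private return per contributed unit is 0.76 < 1 for everyone, so the Nash equilibrium is zero contribution and the group total is Σ E_j = 9 + 10 + 30 + 21 + 54 + 38 + 30 = 192.
Each contributed unit returns 5.320 to the group, so the social optimum is full contribution by everyone: group total = 5.320 × 192 = 1021.44.
Efficiency loss = (5.320 − 1) × 192 = 829.44.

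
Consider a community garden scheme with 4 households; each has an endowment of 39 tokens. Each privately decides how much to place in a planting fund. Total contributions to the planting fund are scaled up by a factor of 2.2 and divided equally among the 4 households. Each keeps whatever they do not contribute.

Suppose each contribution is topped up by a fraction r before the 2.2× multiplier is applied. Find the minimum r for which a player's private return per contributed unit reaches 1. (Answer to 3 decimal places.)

With matching at rate r, one contributed unit becomes (1 + r) in the planting fund and returns 2.2 × (1 + r) / 4 to the contributor.
Setting this equal to 1: 1 + r = 4/2.2 = 1.8182.
So the minimum matching rate is r = 1.8182 − 1 = 0.818.

0.818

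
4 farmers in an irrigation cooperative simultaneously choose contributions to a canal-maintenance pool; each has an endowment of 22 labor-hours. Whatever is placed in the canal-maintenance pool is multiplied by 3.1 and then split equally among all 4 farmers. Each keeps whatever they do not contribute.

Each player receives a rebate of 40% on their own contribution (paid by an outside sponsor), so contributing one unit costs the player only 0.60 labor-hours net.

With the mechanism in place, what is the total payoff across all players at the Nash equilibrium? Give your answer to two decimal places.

308.00 labor-hours

The effective private return per unit is now (3.1/4) / 0.60 = 1.2917 > 1, so every player's dominant strategy flips to full contribution.
At the Nash equilibrium everyone contributes 22. Group total payoff = 4 × (22 × 0.40 + 3.1 × 22) = 308.00.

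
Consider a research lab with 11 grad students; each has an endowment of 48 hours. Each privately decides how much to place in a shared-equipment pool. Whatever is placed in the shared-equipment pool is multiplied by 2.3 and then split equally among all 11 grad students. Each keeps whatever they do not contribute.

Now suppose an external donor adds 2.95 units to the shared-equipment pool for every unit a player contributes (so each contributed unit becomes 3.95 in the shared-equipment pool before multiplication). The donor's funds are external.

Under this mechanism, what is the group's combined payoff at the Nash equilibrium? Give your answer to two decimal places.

With the mechanism, a contributed unit returns 2.3 × 3.95 / 11 = 0.8259 per unit of net cost — still below 1 — so contributing 0 remains dominant for every player.
At the Nash equilibrium no one contributes; group total payoff = 11 × 48 = 528.

528.00 hours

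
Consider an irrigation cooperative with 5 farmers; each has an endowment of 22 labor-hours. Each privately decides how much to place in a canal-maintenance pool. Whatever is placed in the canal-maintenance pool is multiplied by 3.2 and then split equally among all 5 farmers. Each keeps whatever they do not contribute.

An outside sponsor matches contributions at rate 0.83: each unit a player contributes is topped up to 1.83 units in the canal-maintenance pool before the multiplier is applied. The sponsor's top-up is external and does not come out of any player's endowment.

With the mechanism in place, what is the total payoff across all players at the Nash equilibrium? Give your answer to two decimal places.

644.16 labor-hours

Under the mechanism each unit contributed yields 3.2 × 1.83 / 5 = 1.1712 back to its contributor per unit of net cost, which exceeds 1, making full contribution the dominant choice for everyone.
At the Nash equilibrium everyone contributes 22. Group total payoff = 3.2 × 1.83 × 110 = 644.16.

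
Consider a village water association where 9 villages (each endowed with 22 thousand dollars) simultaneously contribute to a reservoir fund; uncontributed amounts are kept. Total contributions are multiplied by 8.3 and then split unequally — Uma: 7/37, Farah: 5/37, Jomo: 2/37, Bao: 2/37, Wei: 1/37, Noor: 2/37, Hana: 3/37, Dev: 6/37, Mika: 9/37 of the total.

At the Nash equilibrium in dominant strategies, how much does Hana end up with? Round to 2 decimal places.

For player j, contributing a unit is worthwhile iff 8.3 × (j's share) ≥ 1, i.e. iff j's share is at least 0.1205.
Uma, Farah, Dev and Mika are above the threshold, contributing 22 each; the remaining 5 contribute 0. Total contributed: 88.
Hana keeps 22 and receives 8.3 × 88 × 3/37 = 59.22 from the reservoir fund, for a payoff of 81.22.

81.22 thousand dollars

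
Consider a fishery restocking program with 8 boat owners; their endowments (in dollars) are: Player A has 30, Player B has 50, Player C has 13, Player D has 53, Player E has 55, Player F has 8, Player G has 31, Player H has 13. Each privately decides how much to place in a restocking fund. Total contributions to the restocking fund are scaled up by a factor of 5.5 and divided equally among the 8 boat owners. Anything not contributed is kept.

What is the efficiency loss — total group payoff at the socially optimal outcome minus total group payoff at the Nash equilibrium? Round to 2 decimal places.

The private return per contributed unit is 5.5/8 = 0.6875 < 1 for every player regardless of endowment, so the Nash equilibrium is zero contribution and the group total is Σ E_j = 30 + 50 + 13 + 53 + 55 + 8 + 31 + 13 = 253.
Each contributed unit returns 5.500 to the group, so the social optimum is full contribution by everyone: group total = 5.500 × 253 = 1391.50.
Efficiency loss = (5.500 − 1) × 253 = 1138.50.

1138.50 dollars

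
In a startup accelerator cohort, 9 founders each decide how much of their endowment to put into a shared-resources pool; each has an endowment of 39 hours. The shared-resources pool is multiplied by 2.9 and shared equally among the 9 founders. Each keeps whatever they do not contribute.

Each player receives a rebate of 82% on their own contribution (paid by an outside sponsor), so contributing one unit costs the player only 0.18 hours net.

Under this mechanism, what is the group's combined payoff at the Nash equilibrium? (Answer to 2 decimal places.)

1305.72 hours

With the mechanism, a contributed unit returns (2.9/9) / 0.18 = 1.7901 per unit of net cost to the contributor — now above 1 — so contributing fully is weakly dominant for every player.
At the Nash equilibrium everyone contributes 39. Group total payoff = 9 × (39 × 0.82 + 2.9 × 39) = 1305.72.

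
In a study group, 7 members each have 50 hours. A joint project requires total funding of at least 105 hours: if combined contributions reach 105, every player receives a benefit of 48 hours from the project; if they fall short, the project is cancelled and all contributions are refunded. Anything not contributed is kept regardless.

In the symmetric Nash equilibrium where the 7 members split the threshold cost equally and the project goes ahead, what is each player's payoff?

Equal share of the threshold: 105/7 = 15.
At this profile no one gains by cutting their contribution: any cut drops the total below 105, the project is cancelled, contributions are refunded, and the deviator ends with 50, which is less than 50 − 15 + 48 = 83. Contributing more than 15 just wastes the excess. So contributing exactly 15 is a best response.
Each player's payoff: 50 − 15 + 48 = 83.

83 hours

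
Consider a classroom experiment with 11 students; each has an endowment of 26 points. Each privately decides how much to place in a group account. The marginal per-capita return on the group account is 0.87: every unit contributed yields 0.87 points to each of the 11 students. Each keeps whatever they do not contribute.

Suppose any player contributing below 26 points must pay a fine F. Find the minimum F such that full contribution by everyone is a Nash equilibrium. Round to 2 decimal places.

Given the others contribute fully, the best deviation is to contribute 0 (any partial contribution still incurs the fine and gives up units whose private return 0.87 is below 1).
Deviating from 26 to 0 saves 26 points but forfeits the deviator's share of the drop in the group account: 0.87 × 26 = 22.62.
So the deviation gain is 26 − 22.62 = 3.38, and the fine must be at least 3.38 points to wipe it out.

3.38 points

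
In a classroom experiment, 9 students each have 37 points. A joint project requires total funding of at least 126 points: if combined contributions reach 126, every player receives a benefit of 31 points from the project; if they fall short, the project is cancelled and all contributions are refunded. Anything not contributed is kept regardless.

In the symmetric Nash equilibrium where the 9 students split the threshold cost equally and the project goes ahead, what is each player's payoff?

54 points

Equal share of the threshold: 126/9 = 14.
At this profile no one gains by cutting their contribution: any cut drops the total below 126, the project is cancelled, contributions are refunded, and the deviator ends with 37, which is less than 37 − 14 + 31 = 54. Contributing more than 14 just wastes the excess. So contributing exactly 14 is a best response.
Each player's payoff: 37 − 14 + 31 = 54.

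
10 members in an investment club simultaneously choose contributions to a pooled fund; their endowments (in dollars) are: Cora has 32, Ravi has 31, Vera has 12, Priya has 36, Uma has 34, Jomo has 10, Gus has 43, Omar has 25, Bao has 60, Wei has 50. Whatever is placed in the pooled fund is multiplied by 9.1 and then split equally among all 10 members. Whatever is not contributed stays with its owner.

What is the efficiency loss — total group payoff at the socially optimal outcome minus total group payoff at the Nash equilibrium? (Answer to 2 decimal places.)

The private return per contributed unit is 9.1/10 = 0.9100 < 1 for every player regardless of endowment, so the Nash equilibrium is zero contribution and the group total is Σ E_j = 32 + 31 + 12 + 36 + 34 + 10 + 43 + 25 + 60 + 50 = 333.
Each contributed unit returns 9.100 to the group, so the social optimum is full contribution by everyone: group total = 9.100 × 333 = 3030.30.
Efficiency loss = (9.100 − 1) × 333 = 2697.30.

2697.30 dollars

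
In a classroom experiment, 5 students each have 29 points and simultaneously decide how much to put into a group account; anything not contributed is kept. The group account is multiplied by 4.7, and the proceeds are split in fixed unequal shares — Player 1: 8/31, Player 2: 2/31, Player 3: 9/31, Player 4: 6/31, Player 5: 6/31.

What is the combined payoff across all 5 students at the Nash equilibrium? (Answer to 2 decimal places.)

A player with share s gets back 4.7·s per unit contributed, so full contribution is dominant for anyone with s > 1/4.7 = 0.2128 and zero contribution is dominant for anyone below.
The shares above 0.2128 belong to Player 1 and Player 3, contributing 29 each; the remaining 3 contribute 0. Total contributed: 58.
The group account pays out 4.7 × 58 = 272.60 in total (split across the unequal shares, but the aggregate is all that matters for the group sum).
The 3 free-riders keep 29 each, adding 87. Group total = 87 + 272.60 = 359.60.

359.60 points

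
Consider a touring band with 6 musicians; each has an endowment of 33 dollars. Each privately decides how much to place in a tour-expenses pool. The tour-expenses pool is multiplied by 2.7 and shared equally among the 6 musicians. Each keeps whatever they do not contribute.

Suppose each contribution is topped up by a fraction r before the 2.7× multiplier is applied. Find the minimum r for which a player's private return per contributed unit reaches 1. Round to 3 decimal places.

1.222

With matching at rate r, one contributed unit becomes (1 + r) in the tour-expenses pool and returns 2.7 × (1 + r) / 6 to the contributor.
Setting this equal to 1: 1 + r = 6/2.7 = 2.2222.
So the minimum matching rate is r = 2.2222 − 1 = 1.222.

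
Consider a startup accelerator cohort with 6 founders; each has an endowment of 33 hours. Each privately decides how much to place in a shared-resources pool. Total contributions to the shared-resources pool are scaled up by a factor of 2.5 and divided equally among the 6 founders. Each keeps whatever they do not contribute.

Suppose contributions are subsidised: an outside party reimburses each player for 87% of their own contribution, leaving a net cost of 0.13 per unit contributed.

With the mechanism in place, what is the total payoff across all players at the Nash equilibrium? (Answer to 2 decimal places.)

Under the mechanism each unit contributed yields (2.5/6) / 0.13 = 3.2051 back to its contributor per unit of net cost, which exceeds 1, making full contribution the dominant choice for everyone.
At the Nash equilibrium everyone contributes 33. Group total payoff = 6 × (33 × 0.87 + 2.5 × 33) = 667.26.

667.26 hours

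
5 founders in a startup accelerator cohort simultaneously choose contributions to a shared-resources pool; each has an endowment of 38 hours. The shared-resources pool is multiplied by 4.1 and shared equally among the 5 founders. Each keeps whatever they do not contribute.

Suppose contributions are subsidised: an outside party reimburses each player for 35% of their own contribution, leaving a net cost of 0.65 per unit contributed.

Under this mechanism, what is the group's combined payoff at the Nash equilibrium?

845.50 hours

Under the mechanism each unit contributed yields (4.1/5) / 0.65 = 1.2615 back to its contributor per unit of net cost, which exceeds 1, making full contribution the dominant choice for everyone.
So the Nash equilibrium is full contribution by all 5; the group earns 5 × (38 × 0.35 + 4.1 × 38) = 845.50.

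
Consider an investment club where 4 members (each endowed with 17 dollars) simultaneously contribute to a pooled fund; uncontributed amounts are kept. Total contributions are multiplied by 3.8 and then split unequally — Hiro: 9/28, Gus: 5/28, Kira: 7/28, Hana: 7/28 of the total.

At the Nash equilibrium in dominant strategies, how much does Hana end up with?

33.15 dollars

Each unit j contributes comes back to j as 3.8 × (j's share), so j prefers to contribute only if that share exceeds 1/3.8 = 0.2632; otherwise keeping the unit dominates.
Only Hiro (9/28) clears that bar, contributing 17; the remaining 3 contribute 0. Total contributed: 17.
Hana keeps 17 and receives 3.8 × 17 × 7/28 = 16.15 from the pooled fund, for a payoff of 33.15.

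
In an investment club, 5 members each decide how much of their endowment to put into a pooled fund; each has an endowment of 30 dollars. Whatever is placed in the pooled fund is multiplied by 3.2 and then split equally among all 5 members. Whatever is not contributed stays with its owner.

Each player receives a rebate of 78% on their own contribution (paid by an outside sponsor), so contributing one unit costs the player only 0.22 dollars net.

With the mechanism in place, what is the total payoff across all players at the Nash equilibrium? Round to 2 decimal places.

597.00 dollars

Under the mechanism each unit contributed yields (3.2/5) / 0.22 = 2.9091 back to its contributor per unit of net cost, which exceeds 1, making full contribution the dominant choice for everyone.
At the Nash equilibrium everyone contributes 30. Group total payoff = 5 × (30 × 0.78 + 3.2 × 30) = 597.00.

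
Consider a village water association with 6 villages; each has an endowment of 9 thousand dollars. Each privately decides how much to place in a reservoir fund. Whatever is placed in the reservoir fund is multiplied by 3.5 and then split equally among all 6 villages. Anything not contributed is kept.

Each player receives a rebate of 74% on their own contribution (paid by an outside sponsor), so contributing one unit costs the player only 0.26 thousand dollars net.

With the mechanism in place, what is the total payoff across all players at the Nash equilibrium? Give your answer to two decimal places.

Under the mechanism each unit contributed yields (3.5/6) / 0.26 = 2.2436 back to its contributor per unit of net cost, which exceeds 1, making full contribution the dominant choice for everyone.
So the Nash equilibrium is full contribution by all 6; the group earns 6 × (9 × 0.74 + 3.5 × 9) = 228.96.

228.96 thousand dollars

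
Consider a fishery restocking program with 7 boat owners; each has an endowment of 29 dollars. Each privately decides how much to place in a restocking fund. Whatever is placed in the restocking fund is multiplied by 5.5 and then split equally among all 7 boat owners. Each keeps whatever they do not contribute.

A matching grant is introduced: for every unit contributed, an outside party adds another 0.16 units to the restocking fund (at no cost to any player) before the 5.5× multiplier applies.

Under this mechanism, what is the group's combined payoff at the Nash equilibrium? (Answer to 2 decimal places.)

203.00 dollars

The effective private return is 5.5 × 1.16 / 7 = 0.9114, which is still under 1, so the mechanism doesn't change anyone's dominant strategy: zero contribution.
At the Nash equilibrium no one contributes; group total payoff = 7 × 29 = 203.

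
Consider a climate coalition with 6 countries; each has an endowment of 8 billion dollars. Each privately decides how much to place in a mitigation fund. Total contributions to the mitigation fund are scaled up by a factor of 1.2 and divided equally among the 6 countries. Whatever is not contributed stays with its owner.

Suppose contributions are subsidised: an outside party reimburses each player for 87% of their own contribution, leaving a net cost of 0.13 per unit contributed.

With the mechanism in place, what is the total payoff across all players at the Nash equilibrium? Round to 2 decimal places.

99.36 billion dollars

Under the mechanism each unit contributed yields (1.2/6) / 0.13 = 1.5385 back to its contributor per unit of net cost, which exceeds 1, making full contribution the dominant choice for everyone.
At the Nash equilibrium everyone contributes 8. Group total payoff = 6 × (8 × 0.87 + 1.2 × 8) = 99.36.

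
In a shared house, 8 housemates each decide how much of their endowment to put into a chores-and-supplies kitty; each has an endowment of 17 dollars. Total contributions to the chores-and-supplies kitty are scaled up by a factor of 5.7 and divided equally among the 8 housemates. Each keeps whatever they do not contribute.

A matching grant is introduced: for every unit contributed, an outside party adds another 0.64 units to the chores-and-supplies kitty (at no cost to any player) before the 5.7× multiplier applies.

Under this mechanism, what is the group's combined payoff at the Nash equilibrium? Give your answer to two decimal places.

1271.33 dollars

Under the mechanism each unit contributed yields 5.7 × 1.64 / 8 = 1.1685 back to its contributor per unit of net cost, which exceeds 1, making full contribution the dominant choice for everyone.
So the Nash equilibrium is full contribution by all 8; the group earns 5.7 × 1.64 × 136 = 1271.33.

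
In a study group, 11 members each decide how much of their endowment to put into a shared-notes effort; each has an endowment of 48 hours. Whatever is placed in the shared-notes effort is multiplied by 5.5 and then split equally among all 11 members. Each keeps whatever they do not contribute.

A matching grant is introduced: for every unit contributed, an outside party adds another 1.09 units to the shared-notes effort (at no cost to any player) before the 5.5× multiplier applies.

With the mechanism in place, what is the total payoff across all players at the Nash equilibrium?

Under the mechanism each unit contributed yields 5.5 × 2.09 / 11 = 1.0450 back to its contributor per unit of net cost, which exceeds 1, making full contribution the dominant choice for everyone.
At the Nash equilibrium everyone contributes 48. Group total payoff = 5.5 × 2.09 × 528 = 6069.36.

6069.36 hours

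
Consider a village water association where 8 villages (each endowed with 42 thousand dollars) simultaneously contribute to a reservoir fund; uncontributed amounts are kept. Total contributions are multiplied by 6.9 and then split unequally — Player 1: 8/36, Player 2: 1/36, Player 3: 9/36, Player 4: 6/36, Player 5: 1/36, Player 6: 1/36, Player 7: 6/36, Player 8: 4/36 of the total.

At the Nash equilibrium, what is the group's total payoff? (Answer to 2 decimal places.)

For player j, contributing a unit is worthwhile iff 6.9 × (j's share) ≥ 1, i.e. iff j's share is at least 0.1449.
The shares above 0.1449 belong to Player 1, Player 3, Player 4 and Player 7, contributing 42 each; the remaining 4 contribute 0. Total contributed: 168.
The reservoir fund pays out 6.9 × 168 = 1159.20 in total (split across the unequal shares, but the aggregate is all that matters for the group sum).
The 4 free-riders keep 42 each, adding 168. Group total = 168 + 1159.20 = 1327.20.

1327.20 thousand dollars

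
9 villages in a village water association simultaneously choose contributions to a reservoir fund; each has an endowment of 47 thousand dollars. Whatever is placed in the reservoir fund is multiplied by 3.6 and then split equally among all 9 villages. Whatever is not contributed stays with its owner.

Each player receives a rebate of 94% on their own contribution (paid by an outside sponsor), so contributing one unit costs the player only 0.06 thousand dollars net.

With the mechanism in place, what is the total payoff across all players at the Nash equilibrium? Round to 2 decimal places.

Under the mechanism each unit contributed yields (3.6/9) / 0.06 = 6.6667 back to its contributor per unit of net cost, which exceeds 1, making full contribution the dominant choice for everyone.
So the Nash equilibrium is full contribution by all 9; the group earns 9 × (47 × 0.94 + 3.6 × 47) = 1920.42.

1920.42 thousand dollars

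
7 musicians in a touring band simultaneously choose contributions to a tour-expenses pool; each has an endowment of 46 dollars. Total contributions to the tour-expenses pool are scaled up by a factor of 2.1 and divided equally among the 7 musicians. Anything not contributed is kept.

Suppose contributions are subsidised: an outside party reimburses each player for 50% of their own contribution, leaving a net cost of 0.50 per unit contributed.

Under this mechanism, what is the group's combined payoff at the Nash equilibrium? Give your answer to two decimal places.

322.00 dollars

With the mechanism, a contributed unit returns (2.1/7) / 0.50 = 0.6000 per unit of net cost — still below 1 — so contributing 0 remains dominant for every player.
Everyone keeps their endowment and the group total is 7 × 46 = 322.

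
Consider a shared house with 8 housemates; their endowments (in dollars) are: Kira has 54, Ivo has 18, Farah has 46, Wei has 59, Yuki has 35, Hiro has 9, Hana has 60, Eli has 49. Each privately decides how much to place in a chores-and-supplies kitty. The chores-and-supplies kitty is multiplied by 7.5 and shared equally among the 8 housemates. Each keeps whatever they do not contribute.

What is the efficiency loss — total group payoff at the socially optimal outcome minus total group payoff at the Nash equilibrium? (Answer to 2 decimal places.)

2145.00 dollars

The private return per contributed unit is 7.5/8 = 0.9375 < 1 for every player regardless of endowment, so the Nash equilibrium is zero contribution and the group total is Σ E_j = 54 + 18 + 46 + 59 + 35 + 9 + 60 + 49 = 330.
Each contributed unit returns 7.500 to the group, so the social optimum is full contribution by everyone: group total = 7.500 × 330 = 2475.00.
Efficiency loss = (7.500 − 1) × 330 = 2145.00.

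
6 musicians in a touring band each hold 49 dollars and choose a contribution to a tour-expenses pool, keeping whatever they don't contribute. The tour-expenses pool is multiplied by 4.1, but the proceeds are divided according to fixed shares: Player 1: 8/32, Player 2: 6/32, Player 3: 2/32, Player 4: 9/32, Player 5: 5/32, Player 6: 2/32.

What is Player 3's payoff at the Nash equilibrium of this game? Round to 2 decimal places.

Each unit j contributes comes back to j as 4.1 × (j's share), so j prefers to contribute only if that share exceeds 1/4.1 = 0.2439; otherwise keeping the unit dominates.
Player 1 and Player 4 are above the threshold, contributing 49 each; the remaining 4 contribute 0. Total contributed: 98.
Player 3 keeps 49 and receives 4.1 × 98 × 2/32 = 25.11 from the tour-expenses pool, for a payoff of 74.11.

74.11 dollars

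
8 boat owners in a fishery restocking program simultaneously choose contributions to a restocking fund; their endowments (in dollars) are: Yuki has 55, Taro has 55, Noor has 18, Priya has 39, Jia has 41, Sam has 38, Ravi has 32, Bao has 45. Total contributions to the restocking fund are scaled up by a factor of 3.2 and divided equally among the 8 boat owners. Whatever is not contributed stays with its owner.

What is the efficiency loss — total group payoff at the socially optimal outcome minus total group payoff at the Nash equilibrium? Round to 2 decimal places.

The private return per contributed unit is 3.2/8 = 0.4000 < 1 for every player regardless of endowment, so the Nash equilibrium is zero contribution and the group total is Σ E_j = 55 + 55 + 18 + 39 + 41 + 38 + 32 + 45 = 323.
Each contributed unit returns 3.200 to the group, so the social optimum is full contribution by everyone: group total = 3.200 × 323 = 1033.60.
Efficiency loss = (3.200 − 1) × 323 = 710.60.

710.60 dollars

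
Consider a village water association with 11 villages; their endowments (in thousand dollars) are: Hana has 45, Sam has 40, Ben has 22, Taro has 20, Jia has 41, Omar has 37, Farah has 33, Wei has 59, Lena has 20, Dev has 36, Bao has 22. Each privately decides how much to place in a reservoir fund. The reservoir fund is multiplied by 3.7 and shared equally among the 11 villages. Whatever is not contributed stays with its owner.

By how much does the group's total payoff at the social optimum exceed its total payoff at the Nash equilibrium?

The private return per contributed unit is 3.7/11 = 0.3364 < 1 for every player regardless of endowment, so the Nash equilibrium is zero contribution and the group total is Σ E_j = 45 + 40 + 22 + 20 + 41 + 37 + 33 + 59 + 20 + 36 + 22 = 375.
Each contributed unit returns 3.700 to the group, so the social optimum is full contribution by everyone: group total = 3.700 × 375 = 1387.50.
Efficiency loss = (3.700 − 1) × 375 = 1012.50.

1012.50 thousand dollars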